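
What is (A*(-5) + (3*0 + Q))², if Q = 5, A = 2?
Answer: 25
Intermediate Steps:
(A*(-5) + (3*0 + Q))² = (2*(-5) + (3*0 + 5))² = (-10 + (0 + 5))² = (-10 + 5)² = (-5)² = 25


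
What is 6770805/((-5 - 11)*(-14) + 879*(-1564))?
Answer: -6770805/1374532 ≈ -4.9259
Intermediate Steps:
6770805/((-5 - 11)*(-14) + 879*(-1564)) = 6770805/(-16*(-14) - 1374756) = 6770805/(224 - 1374756) = 6770805/(-1374532) = 6770805*(-1/1374532) = -6770805/1374532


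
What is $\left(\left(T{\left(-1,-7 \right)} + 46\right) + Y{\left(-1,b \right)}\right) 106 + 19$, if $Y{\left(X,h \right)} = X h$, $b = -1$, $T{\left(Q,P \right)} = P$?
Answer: $4259$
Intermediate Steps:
$\left(\left(T{\left(-1,-7 \right)} + 46\right) + Y{\left(-1,b \right)}\right) 106 + 19 = \left(\left(-7 + 46\right) - -1\right) 106 + 19 = \left(39 + 1\right) 106 + 19 = 40 \cdot 106 + 19 = 4240 + 19 = 4259$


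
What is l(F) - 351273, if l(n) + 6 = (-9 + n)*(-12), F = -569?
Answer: -344343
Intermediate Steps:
l(n) = 102 - 12*n (l(n) = -6 + (-9 + n)*(-12) = -6 + (108 - 12*n) = 102 - 12*n)
l(F) - 351273 = (102 - 12*(-569)) - 351273 = (102 + 6828) - 351273 = 6930 - 351273 = -344343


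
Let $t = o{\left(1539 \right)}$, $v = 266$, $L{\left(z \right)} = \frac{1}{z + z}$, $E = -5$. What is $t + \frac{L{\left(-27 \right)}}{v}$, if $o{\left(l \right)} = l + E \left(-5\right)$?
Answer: $\frac{22465295}{14364} \approx 1564.0$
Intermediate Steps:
$L{\left(z \right)} = \frac{1}{2 z}$
$o{\left(l \right)} = 25 + l$ ($o{\left(l \right)} = l - -25 = l + 25 = 25 + l$)
$t = 1564$ ($t = 25 + 1539 = 1564$)
$t + \frac{L{\left(-27 \right)}}{v} = 1564 + \frac{\frac{1}{2} \frac{1}{-27}}{266} = 1564 + \frac{\frac{1}{2} \left(- \frac{1}{27}\right)}{266} = 1564 + \frac{1}{266} \left(- \frac{1}{54}\right) = 1564 - \frac{1}{14364} = \frac{22465295}{14364}$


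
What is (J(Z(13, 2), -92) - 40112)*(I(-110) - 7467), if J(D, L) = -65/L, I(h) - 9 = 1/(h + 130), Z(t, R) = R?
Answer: 550432359001/1840 ≈ 2.9915e+8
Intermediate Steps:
I(h) = 9 + 1/(130 + h) (I(h) = 9 + 1/(h + 130) = 9 + 1/(130 + h))
(J(Z(13, 2), -92) - 40112)*(I(-110) - 7467) = (-65/(-92) - 40112)*((1171 + 9*(-110))/(130 - 110) - 7467) = (-65*(-1/92) - 40112)*((1171 - 990)/20 - 7467) = (65/92 - 40112)*((1/20)*181 - 7467) = -3690239*(181/20 - 7467)/92 = -3690239/92*(-149159/20) = 550432359001/1840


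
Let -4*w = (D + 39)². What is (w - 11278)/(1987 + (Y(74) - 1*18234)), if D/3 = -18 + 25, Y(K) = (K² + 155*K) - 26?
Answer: -12178/673 ≈ -18.095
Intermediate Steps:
Y(K) = -26 + K² + 155*K
D = 21 (D = 3*(-18 + 25) = 3*7 = 21)
w = -900 (w = -(21 + 39)²/4 = -¼*60² = -¼*3600 = -900)
(w - 11278)/(1987 + (Y(74) - 1*18234)) = (-900 - 11278)/(1987 + ((-26 + 74² + 155*74) - 1*18234)) = -12178/(1987 + ((-26 + 5476 + 11470) - 18234)) = -12178/(1987 + (16920 - 18234)) = -12178/(1987 - 1314) = -12178/673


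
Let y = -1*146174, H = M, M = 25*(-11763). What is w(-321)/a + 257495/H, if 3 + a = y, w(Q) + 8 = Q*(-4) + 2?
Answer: -7603134893/8597400255 ≈ -0.88435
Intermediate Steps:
M = -294075
H = -294075
y = -146174
w(Q) = -6 - 4*Q (w(Q) = -8 + (Q*(-4) + 2) = -8 + (-4*Q + 2) = -8 + (2 - 4*Q) = -6 - 4*Q)
a = -146177 (a = -3 - 146174 = -146177)
w(-321)/a + 257495/H = (-6 - 4*(-321))/(-146177) + 257495/(-294075) = (-6 + 1284)*(-1/146177) + 257495*(-1/294075) = 1278*(-1/146177) - 51499/58815 = -1278/146177 - 51499/58815 = -7603134893/8597400255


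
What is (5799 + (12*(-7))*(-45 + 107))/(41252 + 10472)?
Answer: 591/51724 ≈ 0.011426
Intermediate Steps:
(5799 + (12*(-7))*(-45 + 107))/(41252 + 10472) = (5799 - 84*62)/51724 = (5799 - 5208)*(1/51724) = 591*(1/51724) = 591/51724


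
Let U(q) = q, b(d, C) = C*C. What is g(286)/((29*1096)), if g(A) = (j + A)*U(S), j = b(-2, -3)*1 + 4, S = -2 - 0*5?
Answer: -299/15892 ≈ -0.018815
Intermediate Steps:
b(d, C) = C²
S = -2 (S = -2 - 1*0 = -2 + 0 = -2)
j = 13 (j = (-3)²*1 + 4 = 9*1 + 4 = 9 + 4 = 13)
g(A) = -26 - 2*A (g(A) = (13 + A)*(-2) = -26 - 2*A)
g(286)/((29*1096)) = (-26 - 2*286)/((29*1096)) = (-26 - 572)/31784 = -598*1/31784 = -299/15892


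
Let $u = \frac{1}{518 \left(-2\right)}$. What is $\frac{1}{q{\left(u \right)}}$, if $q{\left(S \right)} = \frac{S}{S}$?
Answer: $1$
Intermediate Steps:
$u = - \frac{1}{1036}$ ($u = \frac{1}{-1036} = - \frac{1}{1036} \approx -0.00096525$)
$q{\left(S \right)} = 1$
$\frac{1}{q{\left(u \right)}} = 1^{-1} = 1$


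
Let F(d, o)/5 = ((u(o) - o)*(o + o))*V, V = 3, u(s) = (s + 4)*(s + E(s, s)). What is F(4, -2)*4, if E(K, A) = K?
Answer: 1440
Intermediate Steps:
u(s) = 2*s*(4 + s) (u(s) = (s + 4)*(s + s) = (4 + s)*(2*s) = 2*s*(4 + s))
F(d, o) = 30*o*(-o + 2*o*(4 + o)) (F(d, o) = 5*(((2*o*(4 + o) - o)*(o + o))*3) = 5*(((-o + 2*o*(4 + o))*(2*o))*3) = 5*((2*o*(-o + 2*o*(4 + o)))*3) = 5*(6*o*(-o + 2*o*(4 + o))) = 30*o*(-o + 2*o*(4 + o)))
F(4, -2)*4 = ((-2)²*(210 + 60*(-2)))*4 = (4*(210 - 120))*4 = (4*90)*4 = 360*4 = 1440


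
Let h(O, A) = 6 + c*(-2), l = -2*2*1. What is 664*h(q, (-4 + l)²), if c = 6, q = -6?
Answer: -3984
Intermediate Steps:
l = -4 (l = -4*1 = -4)
h(O, A) = -6 (h(O, A) = 6 + 6*(-2) = 6 - 12 = -6)
664*h(q, (-4 + l)²) = 664*(-6) = -3984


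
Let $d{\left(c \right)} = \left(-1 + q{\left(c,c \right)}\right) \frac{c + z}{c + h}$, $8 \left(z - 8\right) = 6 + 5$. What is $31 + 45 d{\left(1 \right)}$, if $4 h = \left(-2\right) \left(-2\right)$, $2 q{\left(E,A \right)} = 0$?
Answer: $- \frac{3239}{16} \approx -202.44$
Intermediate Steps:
$z = \frac{75}{8}$ ($z = 8 + \frac{6 + 5}{8} = 8 + \frac{1}{8} \cdot 11 = 8 + \frac{11}{8} = \frac{75}{8} \approx 9.375$)
$q{\left(E,A \right)} = 0$ ($q{\left(E,A \right)} = \frac{1}{2} \cdot 0 = 0$)
$h = 1$ ($h = \frac{\left(-2\right) \left(-2\right)}{4} = \frac{1}{4} \cdot 4 = 1$)
$d{\left(c \right)} = - \frac{\frac{75}{8} + c}{1 + c}$ ($d{\left(c \right)} = \left(-1 + 0\right) \frac{c + \frac{75}{8}}{c + 1} = - \frac{\frac{75}{8} + c}{1 + c}$)
$31 + 45 d{\left(1 \right)} = 31 + 45 \frac{- \frac{75}{8} - 1}{1 + 1} = 31 + 45 \frac{- \frac{75}{8} - 1}{2} = 31 + 45 \cdot \frac{1}{2} \left(- \frac{83}{8}\right) = 31 + 45 \left(- \frac{83}{16}\right) = 31 - \frac{3735}{16} = - \frac{3239}{16}$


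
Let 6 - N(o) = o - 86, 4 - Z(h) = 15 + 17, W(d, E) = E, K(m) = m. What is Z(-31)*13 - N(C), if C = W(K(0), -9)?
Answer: -465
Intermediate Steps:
Z(h) = -28 (Z(h) = 4 - (15 + 17) = 4 - 1*32 = 4 - 32 = -28)
C = -9
N(o) = 92 - o (N(o) = 6 - (o - 86) = 6 - (-86 + o) = 6 + (86 - o) = 92 - o)
Z(-31)*13 - N(C) = -28*13 - (92 - 1*(-9)) = -364 - (92 + 9) = -364 - 1*101 = -364 - 101 = -465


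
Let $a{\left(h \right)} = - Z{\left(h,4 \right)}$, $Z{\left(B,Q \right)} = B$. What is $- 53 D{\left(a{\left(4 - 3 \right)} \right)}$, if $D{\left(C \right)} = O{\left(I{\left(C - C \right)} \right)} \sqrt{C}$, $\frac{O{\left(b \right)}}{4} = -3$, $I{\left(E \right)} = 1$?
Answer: $636 i \approx 636.0 i$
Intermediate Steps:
$O{\left(b \right)} = -12$ ($O{\left(b \right)} = 4 \left(-3\right) = -12$)
$a{\left(h \right)} = - h$
$D{\left(C \right)} = - 12 \sqrt{C}$
$- 53 D{\left(a{\left(4 - 3 \right)} \right)} = - 53 \left(- 12 \sqrt{- (4 - 3)}\right) = - 53 \left(- 12 \sqrt{\left(-1\right) 1}\right) = - 53 \left(- 12 \sqrt{-1}\right) = - 53 \left(- 12 i\right) = 636 i$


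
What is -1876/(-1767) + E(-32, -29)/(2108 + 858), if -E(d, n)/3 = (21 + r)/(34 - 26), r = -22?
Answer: 44519029/41927376 ≈ 1.0618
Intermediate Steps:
E(d, n) = 3/8 (E(d, n) = -3*(21 - 22)/(34 - 26) = -(-3)/8 = -3*(-⅛) = 3/8)
-1876/(-1767) + E(-32, -29)/(2108 + 858) = -1876/(-1767) + 3/(8*(2108 + 858)) = -1876*(-1/1767) + (3/8)/2966 = 1876/1767 + (3/8)*(1/2966) = 1876/1767 + 3/23728 = 44519029/41927376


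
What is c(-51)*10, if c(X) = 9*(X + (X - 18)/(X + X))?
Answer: -76995/17 ≈ -4529.1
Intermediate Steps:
c(X) = 9*X + 9*(-18 + X)/(2*X) (c(X) = 9*(X + (-18 + X)/((2*X))) = 9*(X + (-18 + X)*(1/(2*X))) = 9*(X + (-18 + X)/(2*X)) = 9*X + 9*(-18 + X)/(2*X))
c(-51)*10 = (9/2 - 81/(-51) + 9*(-51))*10 = (9/2 - 81*(-1/51) - 459)*10 = (9/2 + 27/17 - 459)*10 = -15399/34*10 = -76995/17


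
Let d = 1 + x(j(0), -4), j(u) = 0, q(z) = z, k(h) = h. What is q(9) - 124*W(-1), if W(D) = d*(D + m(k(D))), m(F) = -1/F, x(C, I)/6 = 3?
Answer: 9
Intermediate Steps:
x(C, I) = 18 (x(C, I) = 6*3 = 18)
d = 19 (d = 1 + 18 = 19)
W(D) = -19/D + 19*D (W(D) = 19*(D - 1/D) = -19/D + 19*D)
q(9) - 124*W(-1) = 9 - 124*(-19/(-1) + 19*(-1)) = 9 - 124*(-19*(-1) - 19) = 9 - 124*(19 - 19) = 9 - 124*0 = 9 + 0 = 9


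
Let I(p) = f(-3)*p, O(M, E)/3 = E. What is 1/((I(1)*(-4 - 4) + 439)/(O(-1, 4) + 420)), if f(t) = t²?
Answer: 432/367 ≈ 1.1771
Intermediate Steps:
O(M, E) = 3*E
I(p) = 9*p (I(p) = (-3)²*p = 9*p)
1/((I(1)*(-4 - 4) + 439)/(O(-1, 4) + 420)) = 1/(((9*1)*(-4 - 4) + 439)/(3*4 + 420)) = 1/((9*(-8) + 439)/(12 + 420)) = 1/((-72 + 439)/432) = 1/(367*(1/432)) = 1/(367/432) = 432/367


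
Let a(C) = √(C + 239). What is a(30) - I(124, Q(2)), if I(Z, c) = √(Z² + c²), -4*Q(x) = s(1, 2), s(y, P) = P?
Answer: √269 - √61505/2 ≈ -107.60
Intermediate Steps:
a(C) = √(239 + C)
Q(x) = -½ (Q(x) = -¼*2 = -½)
a(30) - I(124, Q(2)) = √(239 + 30) - √(124² + (-½)²) = √269 - √(15376 + ¼) = √269 - √(61505/4) = √269 - √61505/2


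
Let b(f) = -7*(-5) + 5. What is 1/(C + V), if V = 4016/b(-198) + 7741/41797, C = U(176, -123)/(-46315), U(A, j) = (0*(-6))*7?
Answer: 208985/21020799 ≈ 0.0099418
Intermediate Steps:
U(A, j) = 0 (U(A, j) = 0*7 = 0)
b(f) = 40 (b(f) = 35 + 5 = 40)
C = 0 (C = 0/(-46315) = 0*(-1/46315) = 0)
V = 21020799/208985 (V = 4016/40 + 7741/41797 = 4016*(1/40) + 7741*(1/41797) = 502/5 + 7741/41797 = 21020799/208985 ≈ 100.59)
1/(C + V) = 1/(0 + 21020799/208985) = 1/(21020799/208985) = 208985/21020799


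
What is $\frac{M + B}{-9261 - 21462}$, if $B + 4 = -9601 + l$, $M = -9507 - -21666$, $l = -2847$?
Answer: $\frac{293}{30723} \approx 0.0095368$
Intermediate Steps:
$M = 12159$ ($M = -9507 + 21666 = 12159$)
$B = -12452$ ($B = -4 - 12448 = -12452$)
$\frac{M + B}{-9261 - 21462} = \frac{12159 - 12452}{-9261 - 21462} = - \frac{293}{-30723} = \left(-293\right) \left(- \frac{1}{30723}\right) = \frac{293}{30723}$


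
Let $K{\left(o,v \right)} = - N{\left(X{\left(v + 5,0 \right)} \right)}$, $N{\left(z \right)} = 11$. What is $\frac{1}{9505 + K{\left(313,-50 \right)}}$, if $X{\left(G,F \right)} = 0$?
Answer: $\frac{1}{9494} \approx 0.00010533$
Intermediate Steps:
$K{\left(o,v \right)} = -11$ ($K{\left(o,v \right)} = \left(-1\right) 11 = -11$)
$\frac{1}{9505 + K{\left(313,-50 \right)}} = \frac{1}{9505 - 11} = \frac{1}{9494}$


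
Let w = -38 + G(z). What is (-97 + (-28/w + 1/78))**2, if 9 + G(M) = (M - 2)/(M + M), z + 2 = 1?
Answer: 56505289/6084 ≈ 9287.5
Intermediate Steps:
z = -1 (z = -2 + 1 = -1)
G(M) = -9 + (-2 + M)/(2*M) (G(M) = -9 + (M - 2)/(M + M) = -9 + (-2 + M)/((2*M)) = -9 + (-2 + M)*(1/(2*M)) = -9 + (-2 + M)/(2*M))
w = -91/2 (w = -38 + (-17/2 - 1/(-1)) = -38 + (-17/2 - 1*(-1)) = -38 + (-17/2 + 1) = -38 - 15/2 = -91/2 ≈ -45.500)
(-97 + (-28/w + 1/78))**2 = (-97 + (-28/(-91/2) + 1/78))**2 = (-97 + (-28*(-2/91) + 1*(1/78)))**2 = (-97 + (8/13 + 1/78))**2 = (-97 + 49/78)**2 = (-7517/78)**2 = 56505289/6084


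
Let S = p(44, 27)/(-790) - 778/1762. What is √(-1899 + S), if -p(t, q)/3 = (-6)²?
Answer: I*√230006803185070/347995 ≈ 43.581*I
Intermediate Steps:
p(t, q) = -108 (p(t, q) = -3*(-6)² = -3*36 = -108)
S = -106081/347995 (S = -108/(-790) - 778/1762 = -108*(-1/790) - 778*1/1762 = 54/395 - 389/881 = -106081/347995 ≈ -0.30483)
√(-1899 + S) = √(-1899 - 106081/347995) = √(-660948586/347995) = I*√230006803185070/347995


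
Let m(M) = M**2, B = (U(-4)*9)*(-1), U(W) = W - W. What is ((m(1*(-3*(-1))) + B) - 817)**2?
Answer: 652864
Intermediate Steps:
U(W) = 0
B = 0 (B = (0*9)*(-1) = 0*(-1) = 0)
((m(1*(-3*(-1))) + B) - 817)**2 = (((1*(-3*(-1)))**2 + 0) - 817)**2 = (((1*3)**2 + 0) - 817)**2 = ((3**2 + 0) - 817)**2 = ((9 + 0) - 817)**2 = (9 - 817)**2 = (-808)**2 = 652864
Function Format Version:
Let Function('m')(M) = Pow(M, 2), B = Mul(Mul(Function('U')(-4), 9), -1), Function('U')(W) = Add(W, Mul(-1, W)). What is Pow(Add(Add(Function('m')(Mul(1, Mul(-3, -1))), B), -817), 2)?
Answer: 652864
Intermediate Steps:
Function('U')(W) = 0
B = 0 (B = Mul(Mul(0, 9), -1) = Mul(0, -1) = 0)
Pow(Add(Add(Function('m')(Mul(1, Mul(-3, -1))), B), -817), 2) = Pow(Add(Add(Pow(Mul(1, Mul(-3, -1)), 2), 0), -817), 2) = Pow(Add(Add(Pow(Mul(1, 3), 2), 0), -817), 2) = Pow(Add(Add(Pow(3, 2), 0), -817), 2) = Pow(Add(Add(9, 0), -817), 2) = Pow(Add(9, -817), 2) = Pow(-808, 2) = 652864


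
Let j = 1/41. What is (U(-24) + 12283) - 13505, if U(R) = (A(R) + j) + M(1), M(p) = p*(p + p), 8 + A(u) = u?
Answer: -51331/41 ≈ -1252.0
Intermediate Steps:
A(u) = -8 + u
M(p) = 2*p² (M(p) = p*(2*p) = 2*p²)
j = 1/41 ≈ 0.024390
U(R) = -245/41 + R (U(R) = ((-8 + R) + 1/41) + 2*1² = (-327/41 + R) + 2*1 = (-327/41 + R) + 2 = -245/41 + R)
(U(-24) + 12283) - 13505 = ((-245/41 - 24) + 12283) - 13505 = (-1229/41 + 12283) - 13505 = 502374/41 - 13505 = -51331/41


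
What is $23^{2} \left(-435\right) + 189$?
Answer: $-229926$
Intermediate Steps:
$23^{2} \left(-435\right) + 189 = 529 \left(-435\right) + 189 = -230115 + 189 = -229926$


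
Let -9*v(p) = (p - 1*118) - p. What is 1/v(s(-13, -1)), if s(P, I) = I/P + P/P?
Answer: 9/118 ≈ 0.076271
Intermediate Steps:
s(P, I) = 1 + I/P (s(P, I) = I/P + 1 = 1 + I/P)
v(p) = 118/9 (v(p) = -((p - 1*118) - p)/9 = -((p - 118) - p)/9 = -((-118 + p) - p)/9 = -1/9*(-118) = 118/9)
1/v(s(-13, -1)) = 1/(118/9) = 9/118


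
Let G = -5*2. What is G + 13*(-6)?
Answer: -88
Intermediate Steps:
G = -10
G + 13*(-6) = -10 + 13*(-6) = -10 - 78 = -88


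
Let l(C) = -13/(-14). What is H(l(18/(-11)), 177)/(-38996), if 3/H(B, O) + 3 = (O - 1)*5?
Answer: -3/34199492 ≈ -8.7721e-8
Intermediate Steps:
l(C) = 13/14 (l(C) = -13*(-1/14) = 13/14)
H(B, O) = 3/(-8 + 5*O) (H(B, O) = 3/(-3 + (O - 1)*5) = 3/(-3 + (-1 + O)*5) = 3/(-3 + (-5 + 5*O)) = 3/(-8 + 5*O))
H(l(18/(-11)), 177)/(-38996) = (3/(-8 + 5*177))/(-38996) = (3/(-8 + 885))*(-1/38996) = (3/877)*(-1/38996) = -3/34199492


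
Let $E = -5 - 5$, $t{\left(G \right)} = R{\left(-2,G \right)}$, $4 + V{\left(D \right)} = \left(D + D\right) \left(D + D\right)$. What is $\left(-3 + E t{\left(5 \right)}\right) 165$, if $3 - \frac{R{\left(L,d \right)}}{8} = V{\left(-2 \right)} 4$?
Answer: $593505$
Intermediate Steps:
$V{\left(D \right)} = -4 + 4 D^{2}$ ($V{\left(D \right)} = -4 + \left(D + D\right) \left(D + D\right) = -4 + 2 D 2 D = -4 + 4 D^{2}$)
$R{\left(L,d \right)} = -360$ ($R{\left(L,d \right)} = 24 - 8 \left(-4 + 4 \left(-2\right)^{2}\right) 4 = 24 - 8 \left(-4 + 4 \cdot 4\right) 4 = 24 - 8 \left(-4 + 16\right) 4 = 24 - 8 \cdot 12 \cdot 4 = 24 - 384 = -360$)
$t{\left(G \right)} = -360$
$E = -10$ ($E = -5 - 5 = -10$)
$\left(-3 + E t{\left(5 \right)}\right) 165 = \left(-3 - -3600\right) 165 = \left(-3 + 3600\right) 165 = 3597 \cdot 165 = 593505$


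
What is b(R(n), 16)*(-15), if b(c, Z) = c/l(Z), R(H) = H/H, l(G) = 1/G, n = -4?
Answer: -240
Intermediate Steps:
R(H) = 1
b(c, Z) = Z*c (b(c, Z) = c/(1/Z) = c*Z = Z*c)
b(R(n), 16)*(-15) = (16*1)*(-15) = 16*(-15) = -240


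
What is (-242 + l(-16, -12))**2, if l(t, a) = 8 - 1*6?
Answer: 57600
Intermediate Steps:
l(t, a) = 2 (l(t, a) = 8 - 6 = 2)
(-242 + l(-16, -12))**2 = (-242 + 2)**2 = (-240)**2 = 57600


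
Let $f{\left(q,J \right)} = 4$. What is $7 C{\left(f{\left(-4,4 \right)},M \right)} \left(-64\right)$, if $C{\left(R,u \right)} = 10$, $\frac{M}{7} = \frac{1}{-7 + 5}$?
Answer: $-4480$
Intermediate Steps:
$M = - \frac{7}{2}$ ($M = \frac{7}{-7 + 5} = \frac{7}{-2} = 7 \left(- \frac{1}{2}\right) = - \frac{7}{2} \approx -3.5$)
$7 C{\left(f{\left(-4,4 \right)},M \right)} \left(-64\right) = 7 \cdot 10 \left(-64\right) = 70 \left(-64\right) = -4480$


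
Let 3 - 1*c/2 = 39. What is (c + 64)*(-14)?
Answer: 112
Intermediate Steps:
c = -72 (c = 6 - 2*39 = 6 - 78 = -72)
(c + 64)*(-14) = (-72 + 64)*(-14) = -8*(-14) = 112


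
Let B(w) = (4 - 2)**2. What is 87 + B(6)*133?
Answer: 619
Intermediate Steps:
B(w) = 4 (B(w) = 2**2 = 4)
87 + B(6)*133 = 87 + 4*133 = 87 + 532 = 619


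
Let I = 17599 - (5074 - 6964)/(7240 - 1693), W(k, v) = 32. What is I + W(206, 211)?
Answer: 32600349/1849 ≈ 17631.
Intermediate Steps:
I = 32541181/1849 (I = 17599 - (-1890)/5547 = 17599 - 1*(-630/1849) = 17599 + 630/1849 = 32541181/1849 ≈ 17599.)
I + W(206, 211) = 32541181/1849 + 32 = 32600349/1849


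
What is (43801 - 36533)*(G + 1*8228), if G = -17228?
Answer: -65412000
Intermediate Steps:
(43801 - 36533)*(G + 1*8228) = (43801 - 36533)*(-17228 + 1*8228) = 7268*(-17228 + 8228) = 7268*(-9000) = -65412000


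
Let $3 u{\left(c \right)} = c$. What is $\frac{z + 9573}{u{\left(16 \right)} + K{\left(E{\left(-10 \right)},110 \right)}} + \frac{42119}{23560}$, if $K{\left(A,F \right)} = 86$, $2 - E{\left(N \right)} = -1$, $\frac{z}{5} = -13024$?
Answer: $- \frac{1957260677}{3227720} \approx -606.39$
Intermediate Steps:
$z = -65120$ ($z = 5 \left(-13024\right) = -65120$)
$E{\left(N \right)} = 3$ ($E{\left(N \right)} = 2 - -1 = 2 + 1 = 3$)
$u{\left(c \right)} = \frac{c}{3}$
$\frac{z + 9573}{u{\left(16 \right)} + K{\left(E{\left(-10 \right)},110 \right)}} + \frac{42119}{23560} = \frac{-65120 + 9573}{\frac{1}{3} \cdot 16 + 86} + \frac{42119}{23560} = - \frac{55547}{\frac{16}{3} + 86} + 42119 \cdot \frac{1}{23560} = - \frac{55547}{\frac{274}{3}} + \frac{42119}{23560} = \left(-55547\right) \frac{3}{274} + \frac{42119}{23560} = - \frac{166641}{274} + \frac{42119}{23560} = - \frac{1957260677}{3227720}$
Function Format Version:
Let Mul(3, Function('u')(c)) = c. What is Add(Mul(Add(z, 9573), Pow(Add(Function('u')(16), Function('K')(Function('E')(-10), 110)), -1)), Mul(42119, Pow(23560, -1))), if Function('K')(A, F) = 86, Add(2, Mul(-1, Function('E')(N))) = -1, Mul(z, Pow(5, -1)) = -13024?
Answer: Rational(-1957260677, 3227720) ≈ -606.39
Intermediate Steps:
z = -65120 (z = Mul(5, -13024) = -65120)
Function('E')(N) = 3 (Function('E')(N) = Add(2, Mul(-1, -1)) = Add(2, 1) = 3)
Function('u')(c) = Mul(Rational(1, 3), c)
Add(Mul(Add(z, 9573), Pow(Add(Function('u')(16), Function('K')(Function('E')(-10), 110)), -1)), Mul(42119, Pow(23560, -1))) = Add(Mul(Add(-65120, 9573), Pow(Add(Mul(Rational(1, 3), 16), 86), -1)), Mul(42119, Pow(23560, -1))) = Add(Mul(-55547, Pow(Add(Rational(16, 3), 86), -1)), Mul(42119, Rational(1, 23560))) = Add(Mul(-55547, Pow(Rational(274, 3), -1)), Rational(42119, 23560)) = Add(Mul(-55547, Rational(3, 274)), Rational(42119, 23560)) = Add(Rational(-166641, 274), Rational(42119, 23560)) = Rational(-1957260677, 3227720)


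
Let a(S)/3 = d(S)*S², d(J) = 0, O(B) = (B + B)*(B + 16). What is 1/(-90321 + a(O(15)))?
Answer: -1/90321 ≈ -1.1072e-5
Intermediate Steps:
O(B) = 2*B*(16 + B) (O(B) = (2*B)*(16 + B) = 2*B*(16 + B))
a(S) = 0 (a(S) = 3*(0*S²) = 3*0 = 0)
1/(-90321 + a(O(15))) = 1/(-90321 + 0) = 1/(-90321) = -1/90321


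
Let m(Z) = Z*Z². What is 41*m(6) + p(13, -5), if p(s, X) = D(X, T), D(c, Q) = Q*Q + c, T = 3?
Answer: 8860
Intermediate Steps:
D(c, Q) = c + Q² (D(c, Q) = Q² + c = c + Q²)
m(Z) = Z³
p(s, X) = 9 + X (p(s, X) = X + 3² = X + 9 = 9 + X)
41*m(6) + p(13, -5) = 41*6³ + (9 - 5) = 41*216 + 4 = 8856 + 4 = 8860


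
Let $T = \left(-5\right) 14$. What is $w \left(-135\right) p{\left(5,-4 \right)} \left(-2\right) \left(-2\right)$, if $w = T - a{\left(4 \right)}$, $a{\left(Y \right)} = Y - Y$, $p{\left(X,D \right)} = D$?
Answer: $-151200$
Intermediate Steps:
$a{\left(Y \right)} = 0$
$T = -70$
$w = -70$ ($w = -70 - 0 = -70 + 0 = -70$)
$w \left(-135\right) p{\left(5,-4 \right)} \left(-2\right) \left(-2\right) = \left(-70\right) \left(-135\right) \left(-4\right) \left(-2\right) \left(-2\right) = 9450 \cdot 8 \left(-2\right) = 9450 \left(-16\right) = -151200$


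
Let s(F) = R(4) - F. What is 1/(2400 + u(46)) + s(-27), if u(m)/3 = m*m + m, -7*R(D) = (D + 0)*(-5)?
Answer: 1857181/62202 ≈ 29.857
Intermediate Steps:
R(D) = 5*D/7 (R(D) = -(D + 0)*(-5)/7 = -D*(-5)/7 = -(-5)*D/7 = 5*D/7)
u(m) = 3*m + 3*m² (u(m) = 3*(m*m + m) = 3*(m² + m) = 3*(m + m²) = 3*m + 3*m²)
s(F) = 20/7 - F (s(F) = (5/7)*4 - F = 20/7 - F)
1/(2400 + u(46)) + s(-27) = 1/(2400 + 3*46*(1 + 46)) + (20/7 - 1*(-27)) = 1/(2400 + 3*46*47) + (20/7 + 27) = 1/(2400 + 6486) + 209/7 = 1/8886 + 209/7 = 1857181/62202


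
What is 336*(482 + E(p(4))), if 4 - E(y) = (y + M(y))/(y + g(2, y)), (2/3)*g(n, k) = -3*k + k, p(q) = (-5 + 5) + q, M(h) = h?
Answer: 163632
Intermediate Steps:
p(q) = q (p(q) = 0 + q = q)
g(n, k) = -3*k (g(n, k) = 3*(-3*k + k)/2 = 3*(-2*k)/2 = -3*k)
E(y) = 5 (E(y) = 4 - (y + y)/(y - 3*y) = 4 - 2*y/((-2*y)) = 4 - 2*y*(-1/(2*y)) = 4 - 1*(-1) = 4 + 1 = 5)
336*(482 + E(p(4))) = 336*(482 + 5) = 336*487 = 163632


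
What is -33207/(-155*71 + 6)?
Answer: 33207/10999 ≈ 3.0191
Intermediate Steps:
-33207/(-155*71 + 6) = -33207/(-11005 + 6) = -33207/(-10999) = -33207*(-1/10999) = 33207/10999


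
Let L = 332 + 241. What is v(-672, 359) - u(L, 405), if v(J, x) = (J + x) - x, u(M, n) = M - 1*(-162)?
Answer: -1407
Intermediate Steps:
L = 573
u(M, n) = 162 + M (u(M, n) = M + 162 = 162 + M)
v(J, x) = J
v(-672, 359) - u(L, 405) = -672 - (162 + 573) = -672 - 1*735 = -672 - 735 = -1407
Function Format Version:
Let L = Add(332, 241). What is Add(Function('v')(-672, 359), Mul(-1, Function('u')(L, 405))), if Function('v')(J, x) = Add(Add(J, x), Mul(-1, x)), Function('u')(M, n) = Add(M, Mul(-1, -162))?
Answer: -1407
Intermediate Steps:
L = 573
Function('u')(M, n) = Add(162, M) (Function('u')(M, n) = Add(M, 162) = Add(162, M))
Function('v')(J, x) = J
Add(Function('v')(-672, 359), Mul(-1, Function('u')(L, 405))) = Add(-672, Mul(-1, Add(162, 573))) = Add(-672, Mul(-1, 735)) = Add(-672, -735) = -1407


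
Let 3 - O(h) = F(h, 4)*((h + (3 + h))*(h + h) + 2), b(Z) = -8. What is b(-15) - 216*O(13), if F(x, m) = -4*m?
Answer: -2613392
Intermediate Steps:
O(h) = 35 + 32*h*(3 + 2*h) (O(h) = 3 - (-4*4)*((h + (3 + h))*(h + h) + 2) = 3 - (-16)*((3 + 2*h)*(2*h) + 2) = 3 - (-16)*(2*h*(3 + 2*h) + 2) = 3 - (-16)*(2 + 2*h*(3 + 2*h)) = 3 - (-32 - 32*h*(3 + 2*h)) = 3 + (32 + 32*h*(3 + 2*h)) = 35 + 32*h*(3 + 2*h))
b(-15) - 216*O(13) = -8 - 216*(35 + 64*13² + 96*13) = -8 - 216*(35 + 64*169 + 1248) = -8 - 216*(35 + 10816 + 1248) = -8 - 216*12099 = -8 - 2613384 = -2613392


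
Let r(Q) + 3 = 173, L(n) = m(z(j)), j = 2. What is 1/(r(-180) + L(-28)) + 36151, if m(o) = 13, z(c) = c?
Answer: 6615634/183 ≈ 36151.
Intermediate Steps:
L(n) = 13
r(Q) = 170 (r(Q) = -3 + 173 = 170)
1/(r(-180) + L(-28)) + 36151 = 1/(170 + 13) + 36151 = 1/183 + 36151 = 6615634/183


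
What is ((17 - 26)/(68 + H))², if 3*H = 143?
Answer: 729/120409 ≈ 0.0060544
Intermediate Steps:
H = 143/3 (H = (⅓)*143 = 143/3 ≈ 47.667)
((17 - 26)/(68 + H))² = ((17 - 26)/(68 + 143/3))² = (-9/347/3)² = (-9*3/347)² = (-27/347)² = 729/120409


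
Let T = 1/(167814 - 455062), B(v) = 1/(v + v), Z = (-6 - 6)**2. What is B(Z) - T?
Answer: 17971/5170464 ≈ 0.0034757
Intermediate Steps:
Z = 144 (Z = (-12)**2 = 144)
B(v) = 1/(2*v)
T = -1/287248 (T = 1/(-287248) = -1/287248 ≈ -3.4813e-6)
B(Z) - T = (1/2)/144 - 1*(-1/287248) = (1/2)*(1/144) + 1/287248 = 1/288 + 1/287248 = 17971/5170464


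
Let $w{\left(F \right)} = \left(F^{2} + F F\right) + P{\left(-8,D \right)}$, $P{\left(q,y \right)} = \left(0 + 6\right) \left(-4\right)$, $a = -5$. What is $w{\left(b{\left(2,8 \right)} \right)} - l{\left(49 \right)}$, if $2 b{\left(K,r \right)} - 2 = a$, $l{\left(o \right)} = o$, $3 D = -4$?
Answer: $- \frac{137}{2} \approx -68.5$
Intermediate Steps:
$D = - \frac{4}{3}$ ($D = \frac{1}{3} \left(-4\right) = - \frac{4}{3} \approx -1.3333$)
$b{\left(K,r \right)} = - \frac{3}{2}$ ($b{\left(K,r \right)} = 1 + \frac{1}{2} \left(-5\right) = 1 - \frac{5}{2} = - \frac{3}{2}$)
$P{\left(q,y \right)} = -24$ ($P{\left(q,y \right)} = 6 \left(-4\right) = -24$)
$w{\left(F \right)} = -24 + 2 F^{2}$ ($w{\left(F \right)} = \left(F^{2} + F F\right) - 24 = \left(F^{2} + F^{2}\right) - 24 = 2 F^{2} - 24 = -24 + 2 F^{2}$)
$w{\left(b{\left(2,8 \right)} \right)} - l{\left(49 \right)} = \left(-24 + 2 \left(- \frac{3}{2}\right)^{2}\right) - 49 = \left(-24 + 2 \cdot \frac{9}{4}\right) - 49 = \left(-24 + \frac{9}{2}\right) - 49 = - \frac{39}{2} - 49 = - \frac{137}{2}$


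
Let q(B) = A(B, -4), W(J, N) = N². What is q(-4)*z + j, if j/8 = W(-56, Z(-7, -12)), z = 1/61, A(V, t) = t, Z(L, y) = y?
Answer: 70268/61 ≈ 1151.9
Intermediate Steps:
q(B) = -4
z = 1/61 ≈ 0.016393
j = 1152 (j = 8*(-12)² = 8*144 = 1152)
q(-4)*z + j = -4*1/61 + 1152 = -4/61 + 1152 = 70268/61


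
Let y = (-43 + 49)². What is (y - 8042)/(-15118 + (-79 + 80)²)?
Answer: 8006/15117 ≈ 0.52960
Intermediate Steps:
y = 36 (y = 6² = 36)
(y - 8042)/(-15118 + (-79 + 80)²) = (36 - 8042)/(-15118 + (-79 + 80)²) = -8006/(-15118 + 1²) = -8006/(-15118 + 1) = -8006/(-15117) = -8006*(-1/15117) = 8006/15117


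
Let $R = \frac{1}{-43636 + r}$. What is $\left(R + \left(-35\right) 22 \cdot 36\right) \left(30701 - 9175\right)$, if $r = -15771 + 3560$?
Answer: $- \frac{33323945131366}{55847} \approx -5.967 \cdot 10^{8}$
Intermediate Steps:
$r = -12211$
$R = - \frac{1}{55847}$ ($R = \frac{1}{-43636 - 12211} = \frac{1}{-55847} = - \frac{1}{55847} \approx -1.7906 \cdot 10^{-5}$)
$\left(R + \left(-35\right) 22 \cdot 36\right) \left(30701 - 9175\right) = \left(- \frac{1}{55847} + \left(-35\right) 22 \cdot 36\right) \left(30701 - 9175\right) = \left(- \frac{1}{55847} - 27720\right) 21526 = \left(- \frac{1548078841}{55847}\right) 21526 = - \frac{33323945131366}{55847}$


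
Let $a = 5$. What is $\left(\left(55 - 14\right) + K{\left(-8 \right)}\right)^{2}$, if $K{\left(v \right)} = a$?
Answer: $2116$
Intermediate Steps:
$K{\left(v \right)} = 5$
$\left(\left(55 - 14\right) + K{\left(-8 \right)}\right)^{2} = \left(\left(55 - 14\right) + 5\right)^{2} = \left(41 + 5\right)^{2} = 46^{2} = 2116$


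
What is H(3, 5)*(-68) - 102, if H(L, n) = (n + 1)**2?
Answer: -2550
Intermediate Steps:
H(L, n) = (1 + n)**2
H(3, 5)*(-68) - 102 = (1 + 5)**2*(-68) - 102 = 6**2*(-68) - 102 = 36*(-68) - 102 = -2448 - 102 = -2550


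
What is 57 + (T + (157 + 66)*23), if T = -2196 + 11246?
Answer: 14236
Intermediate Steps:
T = 9050
57 + (T + (157 + 66)*23) = 57 + (9050 + (157 + 66)*23) = 57 + (9050 + 223*23) = 57 + (9050 + 5129) = 57 + 14179 = 14236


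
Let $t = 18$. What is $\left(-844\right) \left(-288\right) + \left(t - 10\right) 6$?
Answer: $243120$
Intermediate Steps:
$\left(-844\right) \left(-288\right) + \left(t - 10\right) 6 = \left(-844\right) \left(-288\right) + \left(18 - 10\right) 6 = 243072 + 8 \cdot 6 = 243072 + 48 = 243120$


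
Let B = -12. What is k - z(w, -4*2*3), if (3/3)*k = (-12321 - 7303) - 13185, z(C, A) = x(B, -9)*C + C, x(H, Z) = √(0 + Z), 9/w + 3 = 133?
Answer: -4265179/130 - 27*I/130 ≈ -32809.0 - 0.20769*I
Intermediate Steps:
w = 9/130 (w = 9/(-3 + 133) = 9/130 ≈ 0.069231)
x(H, Z) = √Z
z(C, A) = C + 3*I*C (z(C, A) = √(-9)*C + C = (3*I)*C + C = 3*I*C + C = C + 3*I*C)
k = -32809 (k = (-12321 - 7303) - 13185 = -19624 - 13185 = -32809)
k - z(w, -4*2*3) = -32809 - 9*(1 + 3*I)/130 = -32809 - (9/130 + 27*I/130) = -32809 + (-9/130 - 27*I/130) = -4265179/130 - 27*I/130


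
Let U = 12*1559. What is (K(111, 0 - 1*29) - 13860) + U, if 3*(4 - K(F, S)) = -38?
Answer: 14594/3 ≈ 4864.7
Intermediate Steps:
K(F, S) = 50/3 (K(F, S) = 4 - 1/3*(-38) = 4 + 38/3 = 50/3)
U = 18708
(K(111, 0 - 1*29) - 13860) + U = (50/3 - 13860) + 18708 = -41530/3 + 18708 = 14594/3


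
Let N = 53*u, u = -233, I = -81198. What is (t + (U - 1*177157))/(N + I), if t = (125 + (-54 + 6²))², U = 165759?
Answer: -51/93547 ≈ -0.00054518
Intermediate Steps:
t = 11449 (t = (125 + (-54 + 36))² = (125 - 18)² = 107² = 11449)
N = -12349 (N = 53*(-233) = -12349)
(t + (U - 1*177157))/(N + I) = (11449 + (165759 - 1*177157))/(-12349 - 81198) = (11449 + (165759 - 177157))/(-93547) = (11449 - 11398)*(-1/93547) = 51*(-1/93547) = -51/93547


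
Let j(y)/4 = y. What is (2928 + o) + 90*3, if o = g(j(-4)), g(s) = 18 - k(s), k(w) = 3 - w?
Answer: 3197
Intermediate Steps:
j(y) = 4*y
g(s) = 15 + s (g(s) = 18 - (3 - s) = 18 + (-3 + s) = 15 + s)
o = -1 (o = 15 + 4*(-4) = 15 - 16 = -1)
(2928 + o) + 90*3 = (2928 - 1) + 90*3 = 2927 + 270 = 3197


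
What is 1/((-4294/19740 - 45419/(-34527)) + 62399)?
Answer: 113593830/7088266116857 ≈ 1.6026e-5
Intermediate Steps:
1/((-4294/19740 - 45419/(-34527)) + 62399) = 1/((-4294*1/19740 - 45419*(-1/34527)) + 62399) = 1/((-2147/9870 + 45419/34527) + 62399) = 1/(124718687/113593830 + 62399) = 1/(7088266116857/113593830) = 113593830/7088266116857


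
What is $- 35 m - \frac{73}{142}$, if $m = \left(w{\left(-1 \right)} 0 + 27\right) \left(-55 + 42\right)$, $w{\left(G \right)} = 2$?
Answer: $\frac{1744397}{142} \approx 12284.0$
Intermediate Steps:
$m = -351$ ($m = \left(2 \cdot 0 + 27\right) \left(-55 + 42\right) = \left(0 + 27\right) \left(-13\right) = 27 \left(-13\right) = -351$)
$- 35 m - \frac{73}{142} = \left(-35\right) \left(-351\right) - \frac{73}{142} = 12285 - \frac{73}{142} = \frac{1744397}{142}$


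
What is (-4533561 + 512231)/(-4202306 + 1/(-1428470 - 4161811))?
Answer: 22480364693730/23492071387987 ≈ 0.95693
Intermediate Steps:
(-4533561 + 512231)/(-4202306 + 1/(-1428470 - 4161811)) = -4021330/(-4202306 + 1/(-5590281)) = -4021330/(-4202306 - 1/5590281) = -4021330/(-23492071387987/5590281) = -4021330*(-5590281/23492071387987) = 22480364693730/23492071387987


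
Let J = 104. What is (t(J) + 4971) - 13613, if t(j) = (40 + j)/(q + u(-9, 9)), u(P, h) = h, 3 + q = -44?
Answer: -164270/19 ≈ -8645.8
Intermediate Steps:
q = -47 (q = -3 - 44 = -47)
t(j) = -20/19 - j/38 (t(j) = (40 + j)/(-47 + 9) = (40 + j)/(-38) = (40 + j)*(-1/38) = -20/19 - j/38)
(t(J) + 4971) - 13613 = ((-20/19 - 1/38*104) + 4971) - 13613 = ((-20/19 - 52/19) + 4971) - 13613 = (-72/19 + 4971) - 13613 = 94377/19 - 13613 = -164270/19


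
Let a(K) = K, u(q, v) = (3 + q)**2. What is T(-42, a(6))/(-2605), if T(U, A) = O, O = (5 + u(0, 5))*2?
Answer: -28/2605 ≈ -0.010749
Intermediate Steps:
O = 28 (O = (5 + (3 + 0)**2)*2 = (5 + 3**2)*2 = (5 + 9)*2 = 14*2 = 28)
T(U, A) = 28
T(-42, a(6))/(-2605) = 28/(-2605) = 28*(-1/2605) = -28/2605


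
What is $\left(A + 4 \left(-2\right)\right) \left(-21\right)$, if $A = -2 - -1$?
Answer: $189$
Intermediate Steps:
$A = -1$ ($A = -2 + 1 = -1$)
$\left(A + 4 \left(-2\right)\right) \left(-21\right) = \left(-1 + 4 \left(-2\right)\right) \left(-21\right) = \left(-1 - 8\right) \left(-21\right) = \left(-9\right) \left(-21\right) = 189$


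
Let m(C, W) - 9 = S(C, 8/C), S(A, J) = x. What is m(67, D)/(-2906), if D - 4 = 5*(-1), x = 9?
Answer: -9/1453 ≈ -0.0061941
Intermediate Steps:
S(A, J) = 9
D = -1 (D = 4 + 5*(-1) = 4 - 5 = -1)
m(C, W) = 18 (m(C, W) = 9 + 9 = 18)
m(67, D)/(-2906) = 18/(-2906) = 18*(-1/2906) = -9/1453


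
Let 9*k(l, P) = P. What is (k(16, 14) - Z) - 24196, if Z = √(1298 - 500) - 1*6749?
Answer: -157009/9 - √798 ≈ -17474.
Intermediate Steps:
k(l, P) = P/9
Z = -6749 + √798 (Z = √798 - 6749 = -6749 + √798 ≈ -6720.8)
(k(16, 14) - Z) - 24196 = ((⅑)*14 - (-6749 + √798)) - 24196 = (14/9 + (6749 - √798)) - 24196 = (60755/9 - √798) - 24196 = -157009/9 - √798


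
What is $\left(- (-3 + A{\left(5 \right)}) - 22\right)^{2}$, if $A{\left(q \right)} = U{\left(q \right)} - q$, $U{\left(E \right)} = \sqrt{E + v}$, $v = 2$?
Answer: $\left(14 + \sqrt{7}\right)^{2} \approx 277.08$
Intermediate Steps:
$U{\left(E \right)} = \sqrt{2 + E}$ ($U{\left(E \right)} = \sqrt{E + 2} = \sqrt{2 + E}$)
$A{\left(q \right)} = \sqrt{2 + q} - q$
$\left(- (-3 + A{\left(5 \right)}) - 22\right)^{2} = \left(- (-3 + \left(\sqrt{2 + 5} - 5\right)) - 22\right)^{2} = \left(- (-3 - \left(5 - \sqrt{7}\right)) - 22\right)^{2} = \left(- (-8 + \sqrt{7}) - 22\right)^{2} = \left(\left(8 - \sqrt{7}\right) - 22\right)^{2} = \left(-14 - \sqrt{7}\right)^{2}$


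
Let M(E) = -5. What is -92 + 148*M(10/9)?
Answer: -832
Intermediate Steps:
-92 + 148*M(10/9) = -92 + 148*(-5) = -92 - 740 = -832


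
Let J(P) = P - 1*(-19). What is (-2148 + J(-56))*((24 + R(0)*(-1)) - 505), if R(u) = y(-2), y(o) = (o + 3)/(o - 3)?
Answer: 1050548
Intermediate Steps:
J(P) = 19 + P (J(P) = P + 19 = 19 + P)
y(o) = (3 + o)/(-3 + o)
R(u) = -⅕ (R(u) = (3 - 2)/(-3 - 2) = 1/(-5) = -⅕*1 = -⅕)
(-2148 + J(-56))*((24 + R(0)*(-1)) - 505) = (-2148 + (19 - 56))*((24 - ⅕*(-1)) - 505) = (-2148 - 37)*((24 + ⅕) - 505) = -2185*(121/5 - 505) = -2185*(-2404/5) = 1050548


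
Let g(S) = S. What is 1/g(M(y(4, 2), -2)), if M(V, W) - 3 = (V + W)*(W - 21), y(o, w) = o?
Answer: -1/43 ≈ -0.023256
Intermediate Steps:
M(V, W) = 3 + (-21 + W)*(V + W) (M(V, W) = 3 + (V + W)*(W - 21) = 3 + (V + W)*(-21 + W) = 3 + (-21 + W)*(V + W))
1/g(M(y(4, 2), -2)) = 1/(3 + (-2)² - 21*4 - 21*(-2) + 4*(-2)) = 1/(3 + 4 - 84 + 42 - 8) = 1/(-43) = -1/43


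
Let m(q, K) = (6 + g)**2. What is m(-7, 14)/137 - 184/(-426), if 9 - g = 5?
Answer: 33904/29181 ≈ 1.1619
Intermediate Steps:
g = 4 (g = 9 - 1*5 = 9 - 5 = 4)
m(q, K) = 100 (m(q, K) = (6 + 4)**2 = 10**2 = 100)
m(-7, 14)/137 - 184/(-426) = 100/137 - 184/(-426) = 100*(1/137) - 184*(-1/426) = 100/137 + 92/213 = 33904/29181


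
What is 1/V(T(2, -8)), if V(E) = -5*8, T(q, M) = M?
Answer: -1/40 ≈ -0.025000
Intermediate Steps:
V(E) = -40
1/V(T(2, -8)) = 1/(-40) = -1/40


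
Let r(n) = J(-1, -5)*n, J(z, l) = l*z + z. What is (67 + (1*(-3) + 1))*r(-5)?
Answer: -1300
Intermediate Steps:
J(z, l) = z + l*z
r(n) = 4*n (r(n) = (-(1 - 5))*n = (-1*(-4))*n = 4*n)
(67 + (1*(-3) + 1))*r(-5) = (67 + (1*(-3) + 1))*(4*(-5)) = (67 + (-3 + 1))*(-20) = (67 - 2)*(-20) = 65*(-20) = -1300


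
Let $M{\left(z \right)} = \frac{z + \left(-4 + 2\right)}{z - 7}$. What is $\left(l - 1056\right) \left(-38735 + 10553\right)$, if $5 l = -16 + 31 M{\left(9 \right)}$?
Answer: $29238825$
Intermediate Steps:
$M{\left(z \right)} = \frac{-2 + z}{-7 + z}$ ($M{\left(z \right)} = \frac{z - 2}{-7 + z} = \frac{-2 + z}{-7 + z}$)
$l = \frac{37}{2}$ ($l = \frac{-16 + 31 \frac{-2 + 9}{-7 + 9}}{5} = \frac{-16 + 31 \cdot \frac{1}{2} \cdot 7}{5} = \frac{-16 + 31 \cdot \frac{7}{2}}{5} = \frac{-16 + \frac{217}{2}}{5} = \frac{1}{5} \cdot \frac{185}{2} = \frac{37}{2} \approx 18.5$)
$\left(l - 1056\right) \left(-38735 + 10553\right) = \left(\frac{37}{2} - 1056\right) \left(-38735 + 10553\right) = \left(- \frac{2075}{2}\right) \left(-28182\right) = 29238825$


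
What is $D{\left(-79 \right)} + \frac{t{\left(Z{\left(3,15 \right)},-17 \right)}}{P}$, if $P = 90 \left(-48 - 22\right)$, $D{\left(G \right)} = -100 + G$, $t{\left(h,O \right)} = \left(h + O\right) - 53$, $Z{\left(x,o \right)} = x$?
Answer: $- \frac{1127633}{6300} \approx -178.99$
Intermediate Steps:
$t{\left(h,O \right)} = -53 + O + h$ ($t{\left(h,O \right)} = \left(O + h\right) - 53 = -53 + O + h$)
$P = -6300$ ($P = 90 \left(-70\right) = -6300$)
$D{\left(-79 \right)} + \frac{t{\left(Z{\left(3,15 \right)},-17 \right)}}{P} = \left(-100 - 79\right) + \frac{-53 - 17 + 3}{-6300} = -179 - - \frac{67}{6300} = -179 + \frac{67}{6300} = - \frac{1127633}{6300}$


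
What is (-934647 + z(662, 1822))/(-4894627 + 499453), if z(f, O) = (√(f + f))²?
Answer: 933323/4395174 ≈ 0.21235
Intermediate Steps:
z(f, O) = 2*f (z(f, O) = (√(2*f))² = (√2*√f)² = 2*f)
(-934647 + z(662, 1822))/(-4894627 + 499453) = (-934647 + 2*662)/(-4894627 + 499453) = (-934647 + 1324)/(-4395174) = -933323*(-1/4395174) = 933323/4395174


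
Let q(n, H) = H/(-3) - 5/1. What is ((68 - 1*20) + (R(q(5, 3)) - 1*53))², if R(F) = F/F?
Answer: 16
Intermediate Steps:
q(n, H) = -5 - H/3 (q(n, H) = H*(-⅓) - 5*1 = -H/3 - 5 = -5 - H/3)
R(F) = 1
((68 - 1*20) + (R(q(5, 3)) - 1*53))² = ((68 - 1*20) + (1 - 1*53))² = ((68 - 20) + (1 - 53))² = (48 - 52)² = (-4)² = 16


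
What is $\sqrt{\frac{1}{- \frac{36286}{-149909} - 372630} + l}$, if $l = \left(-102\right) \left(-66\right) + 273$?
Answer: $\frac{\sqrt{1366150796995074412321139}}{13965138596} \approx 83.696$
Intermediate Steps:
$l = 7005$ ($l = 6732 + 273 = 7005$)
$\sqrt{\frac{1}{- \frac{36286}{-149909} - 372630} + l} = \sqrt{\frac{1}{- \frac{36286}{-149909} - 372630} + 7005} = \sqrt{\frac{1}{\left(-36286\right) \left(- \frac{1}{149909}\right) - 372630} + 7005} = \sqrt{\frac{1}{\frac{36286}{149909} - 372630} + 7005} = \sqrt{\frac{1}{- \frac{55860554384}{149909}} + 7005} = \sqrt{- \frac{149909}{55860554384} + 7005} = \sqrt{\frac{391303183310011}{55860554384}} = \frac{\sqrt{1366150796995074412321139}}{13965138596}$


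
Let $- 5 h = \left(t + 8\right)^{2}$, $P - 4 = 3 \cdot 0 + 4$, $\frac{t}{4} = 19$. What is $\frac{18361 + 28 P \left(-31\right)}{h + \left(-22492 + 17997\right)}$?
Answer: $- \frac{57085}{29531} \approx -1.9331$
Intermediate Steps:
$t = 76$ ($t = 4 \cdot 19 = 76$)
$P = 8$ ($P = 4 + \left(3 \cdot 0 + 4\right) = 4 + \left(0 + 4\right) = 4 + 4 = 8$)
$h = - \frac{7056}{5}$ ($h = - \frac{\left(76 + 8\right)^{2}}{5} = - \frac{84^{2}}{5} = \left(- \frac{1}{5}\right) 7056 = - \frac{7056}{5} \approx -1411.2$)
$\frac{18361 + 28 P \left(-31\right)}{h + \left(-22492 + 17997\right)} = \frac{18361 + 28 \cdot 8 \left(-31\right)}{- \frac{7056}{5} + \left(-22492 + 17997\right)} = \frac{18361 + 224 \left(-31\right)}{- \frac{7056}{5} - 4495} = \frac{18361 - 6944}{- \frac{29531}{5}} = 11417 \left(- \frac{5}{29531}\right) = - \frac{57085}{29531}$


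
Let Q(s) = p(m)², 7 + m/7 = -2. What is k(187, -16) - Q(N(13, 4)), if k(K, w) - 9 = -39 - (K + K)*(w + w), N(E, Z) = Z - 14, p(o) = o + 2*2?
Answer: 8457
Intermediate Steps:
m = -63 (m = -49 + 7*(-2) = -49 - 14 = -63)
p(o) = 4 + o (p(o) = o + 4 = 4 + o)
N(E, Z) = -14 + Z
k(K, w) = -30 - 4*K*w (k(K, w) = 9 + (-39 - (K + K)*(w + w)) = 9 + (-39 - 2*K*2*w) = 9 + (-39 - 4*K*w) = -30 - 4*K*w)
Q(s) = 3481 (Q(s) = (4 - 63)² = (-59)² = 3481)
k(187, -16) - Q(N(13, 4)) = (-30 - 4*187*(-16)) - 1*3481 = (-30 + 11968) - 3481 = 11938 - 3481 = 8457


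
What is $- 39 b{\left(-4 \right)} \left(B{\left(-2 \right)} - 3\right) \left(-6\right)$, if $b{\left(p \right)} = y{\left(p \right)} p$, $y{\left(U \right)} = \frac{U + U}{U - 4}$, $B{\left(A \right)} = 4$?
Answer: $-936$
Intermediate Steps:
$y{\left(U \right)} = \frac{2 U}{-4 + U}$
$b{\left(p \right)} = \frac{2 p^{2}}{-4 + p}$ ($b{\left(p \right)} = \frac{2 p}{-4 + p} p = \frac{2 p^{2}}{-4 + p}$)
$- 39 b{\left(-4 \right)} \left(B{\left(-2 \right)} - 3\right) \left(-6\right) = - 39 \frac{2 \left(-4\right)^{2}}{-4 - 4} \left(4 - 3\right) \left(-6\right) = - 39 \cdot 2 \cdot 16 \frac{1}{-8} \cdot 1 \left(-6\right) = - 39 \cdot 2 \cdot 16 \left(- \frac{1}{8}\right) 1 \left(-6\right) = - 39 \left(\left(-4\right) 1\right) \left(-6\right) = \left(-39\right) \left(-4\right) \left(-6\right) = 156 \left(-6\right) = -936$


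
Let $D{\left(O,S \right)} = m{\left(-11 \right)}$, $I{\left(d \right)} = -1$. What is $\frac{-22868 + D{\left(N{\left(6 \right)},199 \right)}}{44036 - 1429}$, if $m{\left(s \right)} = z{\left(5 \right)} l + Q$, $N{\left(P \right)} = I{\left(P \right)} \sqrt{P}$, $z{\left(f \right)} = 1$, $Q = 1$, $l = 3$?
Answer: $- \frac{22864}{42607} \approx -0.53662$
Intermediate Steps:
$N{\left(P \right)} = - \sqrt{P}$
$m{\left(s \right)} = 4$ ($m{\left(s \right)} = 1 \cdot 3 + 1 = 3 + 1 = 4$)
$D{\left(O,S \right)} = 4$
$\frac{-22868 + D{\left(N{\left(6 \right)},199 \right)}}{44036 - 1429} = \frac{-22868 + 4}{44036 - 1429} = - \frac{22864}{42607}$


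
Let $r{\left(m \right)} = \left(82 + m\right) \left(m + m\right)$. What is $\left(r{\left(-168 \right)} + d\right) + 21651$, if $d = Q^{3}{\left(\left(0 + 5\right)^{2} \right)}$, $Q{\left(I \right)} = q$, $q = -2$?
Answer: $50539$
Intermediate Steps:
$r{\left(m \right)} = 2 m \left(82 + m\right)$ ($r{\left(m \right)} = \left(82 + m\right) 2 m = 2 m \left(82 + m\right)$)
$Q{\left(I \right)} = -2$
$d = -8$ ($d = \left(-2\right)^{3} = -8$)
$\left(r{\left(-168 \right)} + d\right) + 21651 = \left(2 \left(-168\right) \left(82 - 168\right) - 8\right) + 21651 = \left(2 \left(-168\right) \left(-86\right) - 8\right) + 21651 = \left(28896 - 8\right) + 21651 = 28888 + 21651 = 50539$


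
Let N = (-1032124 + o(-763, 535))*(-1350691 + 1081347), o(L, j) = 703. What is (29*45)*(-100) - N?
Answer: -277807188324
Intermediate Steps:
N = 277807057824 (N = (-1032124 + 703)*(-1350691 + 1081347) = -1031421*(-269344) = 277807057824)
(29*45)*(-100) - N = (29*45)*(-100) - 1*277807057824 = 1305*(-100) - 277807057824 = -130500 - 277807057824 = -277807188324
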